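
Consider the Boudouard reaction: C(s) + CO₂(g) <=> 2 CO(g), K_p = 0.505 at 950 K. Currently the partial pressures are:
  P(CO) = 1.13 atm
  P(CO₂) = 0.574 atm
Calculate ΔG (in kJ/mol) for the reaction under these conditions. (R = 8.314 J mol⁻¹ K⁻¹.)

ΔG = 11.7 kJ/mol

(C is a pure solid — omitted from Q_p.)
Q_p = P(CO)² / P(CO₂) = (1.13)² / (0.574) = 2.22
ΔG = RT ln(Q_p/K_p) = (8.314 J mol⁻¹ K⁻¹)(950 K) × ln(2.22/0.505)
   = (7.898 kJ/mol)(1.481) = 11.7 kJ/mol
ΔG > 0, so the forward reaction is non-spontaneous (proceeds in reverse).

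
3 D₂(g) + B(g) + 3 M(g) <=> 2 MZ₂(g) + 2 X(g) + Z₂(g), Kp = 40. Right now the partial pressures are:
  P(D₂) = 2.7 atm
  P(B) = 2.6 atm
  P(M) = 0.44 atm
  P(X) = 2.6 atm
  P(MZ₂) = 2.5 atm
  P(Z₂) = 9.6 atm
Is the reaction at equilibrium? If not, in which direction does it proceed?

Qp = P(MZ₂)²·P(X)²·P(Z₂) / (P(D₂)³·P(B)·P(M)³) = (2.5)²·(2.6)²·(9.6) / ((2.7)³·(2.6)·(0.44)³) = 93
Qp = 93 > Kp = 40, so the reverse reaction proceeds.

reverse (toward reactants)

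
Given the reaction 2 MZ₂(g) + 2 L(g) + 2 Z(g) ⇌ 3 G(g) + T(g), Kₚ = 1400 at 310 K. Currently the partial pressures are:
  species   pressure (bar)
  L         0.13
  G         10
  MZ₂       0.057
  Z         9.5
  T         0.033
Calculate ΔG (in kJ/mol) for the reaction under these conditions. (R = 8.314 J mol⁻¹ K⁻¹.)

Qₚ = P(G)³·P(T) / (P(MZ₂)²·P(L)²·P(Z)²) = (10)³·(0.033) / ((0.057)²·(0.13)²·(9.5)²) = 6660
ΔG = RT ln(Qₚ/Kₚ) = (8.314 J mol⁻¹ K⁻¹)(310 K) × ln(6660/1400)
   = (2.577 kJ/mol)(1.560) = 4.02 kJ/mol
ΔG > 0, so the forward reaction is non-spontaneous (proceeds in reverse).

ΔG = 4.02 kJ/mol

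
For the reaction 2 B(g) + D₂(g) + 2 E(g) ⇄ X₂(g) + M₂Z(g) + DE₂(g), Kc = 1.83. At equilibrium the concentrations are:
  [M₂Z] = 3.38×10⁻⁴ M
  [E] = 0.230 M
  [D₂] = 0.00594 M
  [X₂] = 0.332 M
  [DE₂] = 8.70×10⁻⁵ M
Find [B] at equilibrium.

At equilibrium, Kc = [X₂]·[M₂Z]·[DE₂] / ([B]²·[D₂]·[E]²) = 1.83.
(0.332)·(3.38×10⁻⁴)·(8.70×10⁻⁵) / (([B])²·(0.00594)·(0.230)²) = 1.83
[B]² = 1.70×10⁻⁵ ⇒ [B] = 0.00412 M

[B] = 0.00412 M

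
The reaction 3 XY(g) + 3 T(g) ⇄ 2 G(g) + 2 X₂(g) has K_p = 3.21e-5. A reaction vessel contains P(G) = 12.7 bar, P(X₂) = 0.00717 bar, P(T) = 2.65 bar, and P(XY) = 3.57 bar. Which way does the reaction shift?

toward products

Q_p = P(G)²·P(X₂)² / (P(XY)³·P(T)³) = (12.7)²·(0.00717)² / ((3.57)³·(2.65)³) = 9.79e-6
Q_p = 9.79e-6 < K_p = 3.21e-5, so the forward reaction proceeds.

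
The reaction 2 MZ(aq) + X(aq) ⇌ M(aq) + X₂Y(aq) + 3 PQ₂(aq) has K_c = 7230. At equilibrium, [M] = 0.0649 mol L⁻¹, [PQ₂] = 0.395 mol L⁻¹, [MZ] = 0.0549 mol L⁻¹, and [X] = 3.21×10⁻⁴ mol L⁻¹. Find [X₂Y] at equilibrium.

At equilibrium, K_c = [M]·[X₂Y]·[PQ₂]³ / ([MZ]²·[X]) = 7230.
(0.0649)·([X₂Y])·(0.395)³ / ((0.0549)²·(3.21×10⁻⁴)) = 7230
[X₂Y] = 1.75 mol L⁻¹

[X₂Y] = 1.75 mol L⁻¹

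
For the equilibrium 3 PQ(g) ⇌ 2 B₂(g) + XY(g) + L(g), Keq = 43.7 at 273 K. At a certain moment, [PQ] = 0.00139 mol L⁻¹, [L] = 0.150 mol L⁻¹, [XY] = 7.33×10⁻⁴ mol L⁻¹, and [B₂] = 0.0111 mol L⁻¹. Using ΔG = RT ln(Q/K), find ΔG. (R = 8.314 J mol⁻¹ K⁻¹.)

Q = [B₂]²·[XY]·[L] / [PQ]³ = (0.0111)²·(7.33×10⁻⁴)·(0.150) / (0.00139)³ = 5.04
ΔG = RT ln(Q/Keq) = (8.314 J mol⁻¹ K⁻¹)(273 K) × ln(5.04/43.7)
   = (2.270 kJ/mol)(-2.160) = -4.90 kJ/mol
ΔG < 0, so the forward reaction is spontaneous (proceeds forward).

ΔG = -4.90 kJ/mol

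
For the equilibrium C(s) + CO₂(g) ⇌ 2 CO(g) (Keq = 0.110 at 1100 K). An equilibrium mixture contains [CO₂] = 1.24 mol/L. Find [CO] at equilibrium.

(C is a pure solid — omitted from Keq.)
At equilibrium, Keq = [CO]² / [CO₂] = 0.110.
([CO])² / (1.24) = 0.110
[CO]² = 0.136 ⇒ [CO] = 0.369 mol/L

[CO] = 0.369 mol/L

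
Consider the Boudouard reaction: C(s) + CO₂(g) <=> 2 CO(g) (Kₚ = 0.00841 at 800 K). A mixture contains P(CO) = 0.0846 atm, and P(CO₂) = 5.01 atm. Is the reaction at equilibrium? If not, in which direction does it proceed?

(C is a pure solid — omitted from Qₚ.)
Qₚ = P(CO)² / P(CO₂) = (0.0846)² / (5.01) = 0.00143
Qₚ = 0.00143 < Kₚ = 0.00841, so the forward reaction proceeds.

to the right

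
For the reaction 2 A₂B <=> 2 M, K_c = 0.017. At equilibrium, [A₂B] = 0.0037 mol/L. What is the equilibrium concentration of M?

[M] = 4.8e-4 mol/L

At equilibrium, K_c = [M]² / [A₂B]² = 0.017.
([M])² / (0.0037)² = 0.017
[M]² = 2.33e-7 ⇒ [M] = 4.8e-4 mol/L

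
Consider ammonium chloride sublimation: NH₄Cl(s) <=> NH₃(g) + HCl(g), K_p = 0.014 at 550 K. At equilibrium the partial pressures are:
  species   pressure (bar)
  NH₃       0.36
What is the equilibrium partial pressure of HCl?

(NH₄Cl is a pure solid — omitted from K_p.)
At equilibrium, K_p = P(NH₃)·P(HCl) = 0.014.
(0.36)·(P(HCl)) = 0.014
P(HCl) = 0.0389 = 0.039 bar

P(HCl) = 0.039 bar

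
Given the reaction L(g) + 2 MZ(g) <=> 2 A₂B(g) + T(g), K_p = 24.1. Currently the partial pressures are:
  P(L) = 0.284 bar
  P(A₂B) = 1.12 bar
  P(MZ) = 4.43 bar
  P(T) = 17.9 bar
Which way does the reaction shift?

to the right

Q_p = P(A₂B)²·P(T) / (P(L)·P(MZ)²) = (1.12)²·(17.9) / ((0.284)·(4.43)²) = 4.03
Q_p = 4.03 < K_p = 24.1, so the forward reaction proceeds.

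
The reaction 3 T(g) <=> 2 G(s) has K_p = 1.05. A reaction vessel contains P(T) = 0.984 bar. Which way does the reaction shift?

neither direction; the system is at equilibrium

(G is a pure solid — omitted from Q_p.)
Q_p = 1 / P(T)³ = 1 / (0.984)³ = 1.05
Q_p = 1.05 = K_p, so the system is already at equilibrium.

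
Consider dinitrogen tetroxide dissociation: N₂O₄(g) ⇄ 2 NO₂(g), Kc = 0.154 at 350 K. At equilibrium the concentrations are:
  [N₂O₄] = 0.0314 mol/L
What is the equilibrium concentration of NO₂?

[NO₂] = 0.0695 mol/L

At equilibrium, Kc = [NO₂]² / [N₂O₄] = 0.154.
([NO₂])² / (0.0314) = 0.154
[NO₂]² = 0.00484 ⇒ [NO₂] = 0.0695 mol/L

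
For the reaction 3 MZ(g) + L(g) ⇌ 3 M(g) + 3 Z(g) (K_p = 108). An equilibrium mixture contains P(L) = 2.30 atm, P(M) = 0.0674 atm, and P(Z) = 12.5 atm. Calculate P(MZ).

At equilibrium, K_p = P(M)³·P(Z)³ / (P(MZ)³·P(L)) = 108.
(0.0674)³·(12.5)³ / ((P(MZ))³·(2.30)) = 108
P(MZ)³ = 0.00241 ⇒ P(MZ) = 0.134 atm

P(MZ) = 0.134 atm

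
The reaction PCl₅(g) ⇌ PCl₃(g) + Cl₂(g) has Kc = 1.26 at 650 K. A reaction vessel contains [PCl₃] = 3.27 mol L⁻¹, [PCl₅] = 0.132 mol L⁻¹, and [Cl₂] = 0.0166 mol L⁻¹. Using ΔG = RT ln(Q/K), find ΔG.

ΔG = -6.05 kJ/mol

Qc = [PCl₃]·[Cl₂] / [PCl₅] = (3.27)·(0.0166) / (0.132) = 0.411
ΔG = RT ln(Qc/Kc) = (8.314 J mol⁻¹ K⁻¹)(650 K) × ln(0.411/1.26)
   = (5.404 kJ/mol)(-1.120) = -6.05 kJ/mol
ΔG < 0, so the forward reaction is spontaneous (proceeds forward).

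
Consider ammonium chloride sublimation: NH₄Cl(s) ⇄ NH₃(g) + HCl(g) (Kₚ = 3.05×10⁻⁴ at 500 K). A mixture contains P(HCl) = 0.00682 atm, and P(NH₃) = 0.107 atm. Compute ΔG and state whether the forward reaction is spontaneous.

ΔG = 3.63 kJ/mol; the forward reaction is non-spontaneous

(NH₄Cl is a pure solid — omitted from Qₚ.)
Qₚ = P(NH₃)·P(HCl) = (0.107)·(0.00682) = 7.30×10⁻⁴
ΔG = RT ln(Qₚ/Kₚ) = (8.314 J mol⁻¹ K⁻¹)(500 K) × ln(7.30×10⁻⁴/3.05×10⁻⁴)
   = (4.157 kJ/mol)(0.8727) = 3.63 kJ/mol
ΔG > 0, so the forward reaction is non-spontaneous (proceeds in reverse).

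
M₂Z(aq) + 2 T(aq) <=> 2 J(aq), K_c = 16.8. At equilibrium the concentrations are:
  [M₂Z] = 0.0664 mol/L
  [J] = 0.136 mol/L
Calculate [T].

[T] = 0.129 mol/L

At equilibrium, K_c = [J]² / ([M₂Z]·[T]²) = 16.8.
(0.136)² / ((0.0664)·([T])²) = 16.8
[T]² = 0.0166 ⇒ [T] = 0.129 mol/L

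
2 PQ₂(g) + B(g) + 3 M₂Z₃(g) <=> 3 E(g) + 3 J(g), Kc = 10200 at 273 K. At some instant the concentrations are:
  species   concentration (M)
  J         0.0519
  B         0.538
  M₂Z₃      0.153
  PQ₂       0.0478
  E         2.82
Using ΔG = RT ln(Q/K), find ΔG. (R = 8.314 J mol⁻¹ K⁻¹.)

ΔG = -6.04 kJ/mol

Qc = [E]³·[J]³ / ([PQ₂]²·[B]·[M₂Z₃]³) = (2.82)³·(0.0519)³ / ((0.0478)²·(0.538)·(0.153)³) = 712
ΔG = RT ln(Qc/Kc) = (8.314 J mol⁻¹ K⁻¹)(273 K) × ln(712/10200)
   = (2.270 kJ/mol)(-2.662) = -6.04 kJ/mol
ΔG < 0, so the forward reaction is spontaneous (proceeds forward).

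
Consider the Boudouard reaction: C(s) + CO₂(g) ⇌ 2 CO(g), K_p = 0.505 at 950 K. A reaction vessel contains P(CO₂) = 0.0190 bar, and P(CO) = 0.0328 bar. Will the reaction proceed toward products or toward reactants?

(C is a pure solid — omitted from Q_p.)
Q_p = P(CO)² / P(CO₂) = (0.0328)² / (0.0190) = 0.0566
Q_p = 0.0566 < K_p = 0.505, so the forward reaction proceeds.

in the forward direction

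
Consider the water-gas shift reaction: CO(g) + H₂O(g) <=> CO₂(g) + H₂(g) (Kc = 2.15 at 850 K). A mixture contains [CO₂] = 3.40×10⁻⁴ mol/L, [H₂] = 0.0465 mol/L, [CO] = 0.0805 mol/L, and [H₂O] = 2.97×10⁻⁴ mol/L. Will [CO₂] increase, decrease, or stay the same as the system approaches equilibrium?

increase

Qc = [CO₂]·[H₂] / ([CO]·[H₂O]) = (3.40×10⁻⁴)·(0.0465) / ((0.0805)·(2.97×10⁻⁴)) = 0.661
Qc = 0.661 < Kc = 2.15: net forward reaction.
CO₂ is a product, so it increases.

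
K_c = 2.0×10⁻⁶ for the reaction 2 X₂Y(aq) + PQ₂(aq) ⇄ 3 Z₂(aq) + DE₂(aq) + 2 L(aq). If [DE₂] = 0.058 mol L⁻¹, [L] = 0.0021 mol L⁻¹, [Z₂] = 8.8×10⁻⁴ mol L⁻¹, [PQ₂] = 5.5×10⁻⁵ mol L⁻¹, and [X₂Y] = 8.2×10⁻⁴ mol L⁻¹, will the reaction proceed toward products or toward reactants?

Q_c = [Z₂]³·[DE₂]·[L]² / ([X₂Y]²·[PQ₂]) = (8.8×10⁻⁴)³·(0.058)·(0.0021)² / ((8.2×10⁻⁴)²·(5.5×10⁻⁵)) = 4.7×10⁻⁶
Q_c = 4.7×10⁻⁶ > K_c = 2.0×10⁻⁶, so the reverse reaction proceeds.

reverse (toward reactants)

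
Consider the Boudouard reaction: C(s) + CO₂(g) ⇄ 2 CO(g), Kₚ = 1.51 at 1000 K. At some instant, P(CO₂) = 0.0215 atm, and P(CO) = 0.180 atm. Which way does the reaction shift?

(C is a pure solid — omitted from Qₚ.)
Qₚ = P(CO)² / P(CO₂) = (0.180)² / (0.0215) = 1.51
Qₚ = 1.51 = Kₚ, so the system is already at equilibrium.

at equilibrium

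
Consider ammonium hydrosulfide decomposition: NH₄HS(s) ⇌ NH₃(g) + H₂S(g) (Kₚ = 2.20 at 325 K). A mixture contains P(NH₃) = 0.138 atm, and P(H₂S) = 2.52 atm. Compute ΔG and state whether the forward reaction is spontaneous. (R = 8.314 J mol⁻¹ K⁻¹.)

(NH₄HS is a pure solid — omitted from Qₚ.)
Qₚ = P(NH₃)·P(H₂S) = (0.138)·(2.52) = 0.348
ΔG = RT ln(Qₚ/Kₚ) = (8.314 J mol⁻¹ K⁻¹)(325 K) × ln(0.348/2.20)
   = (2.702 kJ/mol)(-1.844) = -4.98 kJ/mol
ΔG < 0, so the forward reaction is spontaneous (proceeds forward).

ΔG = -4.98 kJ/mol; the forward reaction is spontaneous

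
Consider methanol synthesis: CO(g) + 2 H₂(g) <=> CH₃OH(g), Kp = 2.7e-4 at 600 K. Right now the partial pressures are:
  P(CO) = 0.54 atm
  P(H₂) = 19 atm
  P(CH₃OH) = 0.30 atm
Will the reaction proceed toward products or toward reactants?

Qp = P(CH₃OH) / (P(CO)·P(H₂)²) = (0.30) / ((0.54)·(19)²) = 0.0015
Qp = 0.0015 > Kp = 2.7e-4, so the reverse reaction proceeds.

to the left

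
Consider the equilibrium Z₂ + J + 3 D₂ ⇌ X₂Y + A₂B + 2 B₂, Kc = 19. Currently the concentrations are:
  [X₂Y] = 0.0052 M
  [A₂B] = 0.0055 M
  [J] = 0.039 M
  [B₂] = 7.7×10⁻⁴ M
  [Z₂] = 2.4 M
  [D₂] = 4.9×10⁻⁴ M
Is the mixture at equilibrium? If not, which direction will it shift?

no; Q < K, reaction proceeds forward

Qc = [X₂Y]·[A₂B]·[B₂]² / ([Z₂]·[J]·[D₂]³) = (0.0052)·(0.0055)·(7.7×10⁻⁴)² / ((2.4)·(0.039)·(4.9×10⁻⁴)³) = 1.5
Qc = 1.5 < Kc = 19: net forward reaction.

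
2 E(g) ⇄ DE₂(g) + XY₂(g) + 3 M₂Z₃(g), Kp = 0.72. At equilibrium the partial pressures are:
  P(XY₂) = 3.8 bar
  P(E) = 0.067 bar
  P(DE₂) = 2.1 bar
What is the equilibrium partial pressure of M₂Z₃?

At equilibrium, Kp = P(DE₂)·P(XY₂)·P(M₂Z₃)³ / P(E)² = 0.72.
(2.1)·(3.8)·(P(M₂Z₃))³ / (0.067)² = 0.72
P(M₂Z₃)³ = 4.05×10⁻⁴ ⇒ P(M₂Z₃) = 0.074 bar

P(M₂Z₃) = 0.074 bar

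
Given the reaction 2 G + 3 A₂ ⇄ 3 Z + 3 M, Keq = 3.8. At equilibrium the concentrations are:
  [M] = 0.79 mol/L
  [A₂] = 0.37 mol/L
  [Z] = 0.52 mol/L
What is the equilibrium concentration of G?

At equilibrium, Keq = [Z]³·[M]³ / ([G]²·[A₂]³) = 3.8.
(0.52)³·(0.79)³ / (([G])²·(0.37)³) = 3.8
[G]² = 0.360 ⇒ [G] = 0.60 mol/L

[G] = 0.60 mol/L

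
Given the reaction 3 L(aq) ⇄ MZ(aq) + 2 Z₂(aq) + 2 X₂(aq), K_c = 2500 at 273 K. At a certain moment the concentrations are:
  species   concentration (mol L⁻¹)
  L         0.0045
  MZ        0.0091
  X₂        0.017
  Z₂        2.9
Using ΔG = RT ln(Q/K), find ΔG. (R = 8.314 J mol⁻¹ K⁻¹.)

ΔG = -5.29 kJ/mol

Q_c = [MZ]·[Z₂]²·[X₂]² / [L]³ = (0.0091)·(2.9)²·(0.017)² / (0.0045)³ = 243
ΔG = RT ln(Q_c/K_c) = (8.314 J mol⁻¹ K⁻¹)(273 K) × ln(243/2500)
   = (2.270 kJ/mol)(-2.331) = -5.29 kJ/mol
ΔG < 0, so the forward reaction is spontaneous (proceeds forward).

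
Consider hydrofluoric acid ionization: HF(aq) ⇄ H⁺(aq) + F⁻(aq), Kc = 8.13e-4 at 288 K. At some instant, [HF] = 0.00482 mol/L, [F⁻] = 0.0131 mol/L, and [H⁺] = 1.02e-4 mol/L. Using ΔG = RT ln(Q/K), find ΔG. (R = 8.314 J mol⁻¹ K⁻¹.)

Qc = [H⁺]·[F⁻] / [HF] = (1.02e-4)·(0.0131) / (0.00482) = 2.77e-4
ΔG = RT ln(Qc/Kc) = (8.314 J mol⁻¹ K⁻¹)(288 K) × ln(2.77e-4/8.13e-4)
   = (2.394 kJ/mol)(-1.077) = -2.58 kJ/mol
ΔG < 0, so the forward reaction is spontaneous (proceeds forward).

ΔG = -2.58 kJ/mol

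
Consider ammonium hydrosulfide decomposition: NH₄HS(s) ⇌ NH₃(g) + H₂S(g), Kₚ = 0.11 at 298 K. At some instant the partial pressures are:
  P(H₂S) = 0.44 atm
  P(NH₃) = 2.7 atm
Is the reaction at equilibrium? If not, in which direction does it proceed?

to the left

(NH₄HS is a pure solid — omitted from Qₚ.)
Qₚ = P(NH₃)·P(H₂S) = (2.7)·(0.44) = 1.2
Qₚ = 1.2 > Kₚ = 0.11, so the reverse reaction proceeds.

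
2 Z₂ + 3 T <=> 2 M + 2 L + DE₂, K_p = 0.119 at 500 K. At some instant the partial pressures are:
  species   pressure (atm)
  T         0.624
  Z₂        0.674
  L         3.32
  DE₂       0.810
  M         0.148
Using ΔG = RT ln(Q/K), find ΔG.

Q_p = P(M)²·P(L)²·P(DE₂) / (P(Z₂)²·P(T)³) = (0.148)²·(3.32)²·(0.810) / ((0.674)²·(0.624)³) = 1.77
ΔG = RT ln(Q_p/K_p) = (8.314 J mol⁻¹ K⁻¹)(500 K) × ln(1.77/0.119)
   = (4.157 kJ/mol)(2.700) = 11.2 kJ/mol
ΔG > 0, so the forward reaction is non-spontaneous (proceeds in reverse).

ΔG = 11.2 kJ/mol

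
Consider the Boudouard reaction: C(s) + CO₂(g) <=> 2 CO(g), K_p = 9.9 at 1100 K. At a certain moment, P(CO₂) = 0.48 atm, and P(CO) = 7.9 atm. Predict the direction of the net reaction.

(C is a pure solid — omitted from Q_p.)
Q_p = P(CO)² / P(CO₂) = (7.9)² / (0.48) = 130
Q_p = 130 > K_p = 9.9, so the reverse reaction proceeds.

to the left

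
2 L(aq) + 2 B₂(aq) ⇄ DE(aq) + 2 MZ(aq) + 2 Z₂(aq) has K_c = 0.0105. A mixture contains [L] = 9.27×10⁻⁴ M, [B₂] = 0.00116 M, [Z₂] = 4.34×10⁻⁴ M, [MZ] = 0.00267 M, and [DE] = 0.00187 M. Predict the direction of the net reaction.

Q_c = [DE]·[MZ]²·[Z₂]² / ([L]²·[B₂]²) = (0.00187)·(0.00267)²·(4.34×10⁻⁴)² / ((9.27×10⁻⁴)²·(0.00116)²) = 0.00217
Q_c = 0.00217 < K_c = 0.0105, so the forward reaction proceeds.

to the right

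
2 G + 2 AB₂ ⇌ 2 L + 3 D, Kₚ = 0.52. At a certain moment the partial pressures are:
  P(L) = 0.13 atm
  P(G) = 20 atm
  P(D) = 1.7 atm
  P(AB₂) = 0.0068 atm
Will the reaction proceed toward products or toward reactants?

reverse (toward reactants)

Qₚ = P(L)²·P(D)³ / (P(G)²·P(AB₂)²) = (0.13)²·(1.7)³ / ((20)²·(0.0068)²) = 4.5
Qₚ = 4.5 > Kₚ = 0.52, so the reverse reaction proceeds.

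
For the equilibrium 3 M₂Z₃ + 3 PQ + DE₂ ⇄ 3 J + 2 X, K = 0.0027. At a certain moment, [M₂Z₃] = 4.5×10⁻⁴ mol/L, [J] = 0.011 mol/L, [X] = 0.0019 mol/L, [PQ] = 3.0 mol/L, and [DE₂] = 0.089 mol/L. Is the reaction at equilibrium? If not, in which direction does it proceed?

in the reverse direction

Q = [J]³·[X]² / ([M₂Z₃]³·[PQ]³·[DE₂]) = (0.011)³·(0.0019)² / ((4.5×10⁻⁴)³·(3.0)³·(0.089)) = 0.022
Q = 0.022 > K = 0.0027, so the reverse reaction proceeds.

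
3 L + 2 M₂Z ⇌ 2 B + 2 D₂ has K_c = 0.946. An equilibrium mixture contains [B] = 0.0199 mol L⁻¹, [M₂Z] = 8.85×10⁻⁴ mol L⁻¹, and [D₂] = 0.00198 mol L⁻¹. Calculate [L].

[L] = 0.128 mol L⁻¹

At equilibrium, K_c = [B]²·[D₂]² / ([L]³·[M₂Z]²) = 0.946.
(0.0199)²·(0.00198)² / (([L])³·(8.85×10⁻⁴)²) = 0.946
[L]³ = 0.00210 ⇒ [L] = 0.128 mol L⁻¹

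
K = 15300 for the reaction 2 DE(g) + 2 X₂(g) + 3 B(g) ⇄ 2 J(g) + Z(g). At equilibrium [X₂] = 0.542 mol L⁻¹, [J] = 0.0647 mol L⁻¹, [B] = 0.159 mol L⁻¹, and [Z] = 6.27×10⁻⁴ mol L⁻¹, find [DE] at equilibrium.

[DE] = 3.81×10⁻⁴ mol L⁻¹

At equilibrium, K = [J]²·[Z] / ([DE]²·[X₂]²·[B]³) = 15300.
(0.0647)²·(6.27×10⁻⁴) / (([DE])²·(0.542)²·(0.159)³) = 15300
[DE]² = 1.45×10⁻⁷ ⇒ [DE] = 3.81×10⁻⁴ mol L⁻¹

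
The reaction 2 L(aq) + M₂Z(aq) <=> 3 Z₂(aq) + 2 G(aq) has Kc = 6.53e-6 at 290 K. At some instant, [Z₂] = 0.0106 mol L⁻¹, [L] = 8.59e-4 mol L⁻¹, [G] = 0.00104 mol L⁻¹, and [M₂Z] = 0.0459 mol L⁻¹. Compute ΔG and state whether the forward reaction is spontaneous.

ΔG = 4.25 kJ/mol; the forward reaction is non-spontaneous

Qc = [Z₂]³·[G]² / ([L]²·[M₂Z]) = (0.0106)³·(0.00104)² / ((8.59e-4)²·(0.0459)) = 3.80e-5
ΔG = RT ln(Qc/Kc) = (8.314 J mol⁻¹ K⁻¹)(290 K) × ln(3.80e-5/6.53e-6)
   = (2.411 kJ/mol)(1.761) = 4.25 kJ/mol
ΔG > 0, so the forward reaction is non-spontaneous (proceeds in reverse).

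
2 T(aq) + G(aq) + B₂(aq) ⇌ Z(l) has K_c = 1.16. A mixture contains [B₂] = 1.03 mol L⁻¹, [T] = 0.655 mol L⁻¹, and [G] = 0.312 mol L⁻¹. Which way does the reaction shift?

(Z is a pure liquid — omitted from Q_c.)
Q_c = 1 / ([T]²·[G]·[B₂]) = 1 / ((0.655)²·(0.312)·(1.03)) = 7.25
Q_c = 7.25 > K_c = 1.16, so the reverse reaction proceeds.

in the reverse direction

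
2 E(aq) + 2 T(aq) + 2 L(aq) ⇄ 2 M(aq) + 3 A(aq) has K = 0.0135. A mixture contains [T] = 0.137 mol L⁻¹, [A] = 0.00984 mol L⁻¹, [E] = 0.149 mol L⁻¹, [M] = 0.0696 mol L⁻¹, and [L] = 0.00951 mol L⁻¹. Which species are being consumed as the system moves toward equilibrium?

Q = [M]²·[A]³ / ([E]²·[T]²·[L]²) = (0.0696)²·(0.00984)³ / ((0.149)²·(0.137)²·(0.00951)²) = 0.122
Q = 0.122 > K = 0.0135: net reverse reaction.

M, A (products)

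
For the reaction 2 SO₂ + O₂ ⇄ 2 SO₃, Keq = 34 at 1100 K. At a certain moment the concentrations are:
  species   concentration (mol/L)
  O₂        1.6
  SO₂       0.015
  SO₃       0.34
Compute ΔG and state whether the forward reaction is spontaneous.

ΔG = 20.5 kJ/mol; the forward reaction is non-spontaneous

Q = [SO₃]² / ([SO₂]²·[O₂]) = (0.34)² / ((0.015)²·(1.6)) = 321
ΔG = RT ln(Q/Keq) = (8.314 J mol⁻¹ K⁻¹)(1100 K) × ln(321/34)
   = (9.145 kJ/mol)(2.245) = 20.5 kJ/mol
ΔG > 0, so the forward reaction is non-spontaneous (proceeds in reverse).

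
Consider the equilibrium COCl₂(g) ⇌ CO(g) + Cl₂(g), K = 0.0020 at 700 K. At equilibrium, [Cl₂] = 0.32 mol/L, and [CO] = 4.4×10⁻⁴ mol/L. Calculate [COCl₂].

[COCl₂] = 0.070 mol/L

At equilibrium, K = [CO]·[Cl₂] / [COCl₂] = 0.0020.
(4.4×10⁻⁴)·(0.32) / ([COCl₂]) = 0.0020
[COCl₂] = 0.0704 = 0.070 mol/L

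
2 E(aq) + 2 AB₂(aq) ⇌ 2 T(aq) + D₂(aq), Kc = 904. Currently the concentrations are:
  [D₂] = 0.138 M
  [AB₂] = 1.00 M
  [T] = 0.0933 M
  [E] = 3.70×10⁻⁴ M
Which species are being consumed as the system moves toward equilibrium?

T, D₂ (products)

Qc = [T]²·[D₂] / ([E]²·[AB₂]²) = (0.0933)²·(0.138) / ((3.70×10⁻⁴)²·(1.00)²) = 8770
Qc = 8770 > Kc = 904: net reverse reaction.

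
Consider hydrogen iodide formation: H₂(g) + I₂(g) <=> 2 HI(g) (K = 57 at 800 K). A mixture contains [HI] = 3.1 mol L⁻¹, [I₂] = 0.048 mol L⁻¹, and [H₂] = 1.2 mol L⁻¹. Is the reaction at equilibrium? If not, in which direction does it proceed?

Q = [HI]² / ([H₂]·[I₂]) = (3.1)² / ((1.2)·(0.048)) = 170
Q = 170 > K = 57, so the reverse reaction proceeds.

to the left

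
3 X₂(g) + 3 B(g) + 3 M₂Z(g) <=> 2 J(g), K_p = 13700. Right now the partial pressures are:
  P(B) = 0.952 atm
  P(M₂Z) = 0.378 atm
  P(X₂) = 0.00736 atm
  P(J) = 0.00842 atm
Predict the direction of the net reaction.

Q_p = P(J)² / (P(X₂)³·P(B)³·P(M₂Z)³) = (0.00842)² / ((0.00736)³·(0.952)³·(0.378)³) = 3820
Q_p = 3820 < K_p = 13700, so the forward reaction proceeds.

in the forward direction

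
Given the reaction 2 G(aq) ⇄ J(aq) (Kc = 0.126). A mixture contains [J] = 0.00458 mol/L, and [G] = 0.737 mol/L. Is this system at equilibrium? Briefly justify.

no; Q < K, reaction proceeds forward

Qc = [J] / [G]² = (0.00458) / (0.737)² = 0.00843
Qc = 0.00843 < Kc = 0.126: net forward reaction.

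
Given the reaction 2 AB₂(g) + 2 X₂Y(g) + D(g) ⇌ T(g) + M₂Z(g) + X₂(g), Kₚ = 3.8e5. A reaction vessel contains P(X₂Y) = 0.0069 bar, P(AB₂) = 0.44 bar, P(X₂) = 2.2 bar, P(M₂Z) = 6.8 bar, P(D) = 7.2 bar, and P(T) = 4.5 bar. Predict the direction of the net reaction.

toward reactants

Qₚ = P(T)·P(M₂Z)·P(X₂) / (P(AB₂)²·P(X₂Y)²·P(D)) = (4.5)·(6.8)·(2.2) / ((0.44)²·(0.0069)²·(7.2)) = 1.0e6
Qₚ = 1.0e6 > Kₚ = 3.8e5, so the reverse reaction proceeds.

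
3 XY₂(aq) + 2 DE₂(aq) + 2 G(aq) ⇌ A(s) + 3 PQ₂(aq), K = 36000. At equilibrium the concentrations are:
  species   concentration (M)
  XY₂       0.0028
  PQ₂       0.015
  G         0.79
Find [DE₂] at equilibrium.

(A is a pure solid — omitted from K.)
At equilibrium, K = [PQ₂]³ / ([XY₂]³·[DE₂]²·[G]²) = 36000.
(0.015)³ / ((0.0028)³·([DE₂])²·(0.79)²) = 36000
[DE₂]² = 0.00684 ⇒ [DE₂] = 0.083 M

[DE₂] = 0.083 M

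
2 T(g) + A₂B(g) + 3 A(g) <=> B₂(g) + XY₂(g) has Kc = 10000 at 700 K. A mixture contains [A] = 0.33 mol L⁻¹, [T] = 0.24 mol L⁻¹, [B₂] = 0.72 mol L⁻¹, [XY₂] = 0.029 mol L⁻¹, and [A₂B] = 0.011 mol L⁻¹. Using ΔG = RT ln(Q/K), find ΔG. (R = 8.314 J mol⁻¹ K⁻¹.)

Qc = [B₂]·[XY₂] / ([T]²·[A₂B]·[A]³) = (0.72)·(0.029) / ((0.24)²·(0.011)·(0.33)³) = 917
ΔG = RT ln(Qc/Kc) = (8.314 J mol⁻¹ K⁻¹)(700 K) × ln(917/10000)
   = (5.820 kJ/mol)(-2.389) = -13.9 kJ/mol
ΔG < 0, so the forward reaction is spontaneous (proceeds forward).

ΔG = -13.9 kJ/mol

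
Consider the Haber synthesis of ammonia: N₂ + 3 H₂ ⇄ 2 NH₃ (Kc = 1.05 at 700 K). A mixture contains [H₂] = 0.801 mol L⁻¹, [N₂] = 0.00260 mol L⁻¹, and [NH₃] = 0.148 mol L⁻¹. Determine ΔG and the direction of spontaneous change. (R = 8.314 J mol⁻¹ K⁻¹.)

Qc = [NH₃]² / ([N₂]·[H₂]³) = (0.148)² / ((0.00260)·(0.801)³) = 16.4
ΔG = RT ln(Qc/Kc) = (8.314 J mol⁻¹ K⁻¹)(700 K) × ln(16.4/1.05)
   = (5.820 kJ/mol)(2.748) = 16.0 kJ/mol
ΔG > 0, so the forward reaction is non-spontaneous (proceeds in reverse).

ΔG = 16.0 kJ/mol; the forward reaction is non-spontaneous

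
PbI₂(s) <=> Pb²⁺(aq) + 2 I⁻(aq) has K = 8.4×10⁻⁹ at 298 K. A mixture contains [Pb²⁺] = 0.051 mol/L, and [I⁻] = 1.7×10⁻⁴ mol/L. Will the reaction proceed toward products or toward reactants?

in the forward direction

(PbI₂ is a pure solid — omitted from Q.)
Q = [Pb²⁺]·[I⁻]² = (0.051)·(1.7×10⁻⁴)² = 1.5×10⁻⁹
Q = 1.5×10⁻⁹ < K = 8.4×10⁻⁹, so the forward reaction proceeds.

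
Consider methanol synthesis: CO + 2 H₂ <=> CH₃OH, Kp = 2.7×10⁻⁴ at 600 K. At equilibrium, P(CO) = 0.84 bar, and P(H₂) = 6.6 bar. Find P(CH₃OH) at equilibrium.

P(CH₃OH) = 0.0099 bar

At equilibrium, Kp = P(CH₃OH) / (P(CO)·P(H₂)²) = 2.7×10⁻⁴.
(P(CH₃OH)) / ((0.84)·(6.6)²) = 2.7×10⁻⁴
P(CH₃OH) = 0.00988 = 0.0099 bar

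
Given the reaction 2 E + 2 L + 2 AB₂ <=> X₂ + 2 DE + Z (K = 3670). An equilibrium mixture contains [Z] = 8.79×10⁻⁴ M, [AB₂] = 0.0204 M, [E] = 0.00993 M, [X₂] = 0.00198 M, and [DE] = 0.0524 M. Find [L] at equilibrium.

[L] = 0.00563 M

At equilibrium, K = [X₂]·[DE]²·[Z] / ([E]²·[L]²·[AB₂]²) = 3670.
(0.00198)·(0.0524)²·(8.79×10⁻⁴) / ((0.00993)²·([L])²·(0.0204)²) = 3670
[L]² = 3.17×10⁻⁵ ⇒ [L] = 0.00563 M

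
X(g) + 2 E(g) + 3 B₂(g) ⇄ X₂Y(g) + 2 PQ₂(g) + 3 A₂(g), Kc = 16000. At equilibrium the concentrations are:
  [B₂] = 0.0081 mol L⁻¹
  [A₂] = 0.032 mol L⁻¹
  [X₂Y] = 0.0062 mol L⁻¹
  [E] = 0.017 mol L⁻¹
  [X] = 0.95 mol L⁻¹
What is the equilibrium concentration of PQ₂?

[PQ₂] = 3.4 mol L⁻¹

At equilibrium, Kc = [X₂Y]·[PQ₂]²·[A₂]³ / ([X]·[E]²·[B₂]³) = 16000.
(0.0062)·([PQ₂])²·(0.032)³ / ((0.95)·(0.017)²·(0.0081)³) = 16000
[PQ₂]² = 11.5 ⇒ [PQ₂] = 3.4 mol L⁻¹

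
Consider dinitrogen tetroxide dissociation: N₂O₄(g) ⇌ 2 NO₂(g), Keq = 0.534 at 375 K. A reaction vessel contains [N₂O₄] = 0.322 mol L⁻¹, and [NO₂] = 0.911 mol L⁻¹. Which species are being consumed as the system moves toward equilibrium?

NO₂ (products)

Q = [NO₂]² / [N₂O₄] = (0.911)² / (0.322) = 2.58
Q = 2.58 > Keq = 0.534: net reverse reaction.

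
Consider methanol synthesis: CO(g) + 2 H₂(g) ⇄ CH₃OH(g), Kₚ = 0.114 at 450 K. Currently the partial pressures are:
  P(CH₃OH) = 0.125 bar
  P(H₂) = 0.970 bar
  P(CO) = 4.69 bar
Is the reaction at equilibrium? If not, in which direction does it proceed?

to the right

Qₚ = P(CH₃OH) / (P(CO)·P(H₂)²) = (0.125) / ((4.69)·(0.970)²) = 0.0283
Qₚ = 0.0283 < Kₚ = 0.114, so the forward reaction proceeds.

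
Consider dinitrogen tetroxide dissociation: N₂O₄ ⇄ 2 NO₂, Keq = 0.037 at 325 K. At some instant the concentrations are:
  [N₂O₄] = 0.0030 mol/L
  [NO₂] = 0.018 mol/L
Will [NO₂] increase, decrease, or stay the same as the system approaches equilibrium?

decrease

Q = [NO₂]² / [N₂O₄] = (0.018)² / (0.0030) = 0.11
Q = 0.11 > Keq = 0.037: net reverse reaction.
NO₂ is a product, so it decreases.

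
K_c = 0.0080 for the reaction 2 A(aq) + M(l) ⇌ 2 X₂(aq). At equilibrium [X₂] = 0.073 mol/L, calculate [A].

[A] = 0.82 mol/L

(M is a pure liquid — omitted from K_c.)
At equilibrium, K_c = [X₂]² / [A]² = 0.0080.
(0.073)² / ([A])² = 0.0080
[A]² = 0.666 ⇒ [A] = 0.82 mol/L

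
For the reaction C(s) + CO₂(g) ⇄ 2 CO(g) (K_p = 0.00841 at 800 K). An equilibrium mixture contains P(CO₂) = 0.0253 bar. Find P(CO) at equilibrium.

(C is a pure solid — omitted from K_p.)
At equilibrium, K_p = P(CO)² / P(CO₂) = 0.00841.
(P(CO))² / (0.0253) = 0.00841
P(CO)² = 2.13e-4 ⇒ P(CO) = 0.0146 bar

P(CO) = 0.0146 bar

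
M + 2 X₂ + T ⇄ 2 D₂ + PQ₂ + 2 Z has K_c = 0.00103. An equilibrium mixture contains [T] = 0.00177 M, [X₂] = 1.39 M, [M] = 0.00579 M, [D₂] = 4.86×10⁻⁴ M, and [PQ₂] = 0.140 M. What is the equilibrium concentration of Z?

At equilibrium, K_c = [D₂]²·[PQ₂]·[Z]² / ([M]·[X₂]²·[T]) = 0.00103.
(4.86×10⁻⁴)²·(0.140)·([Z])² / ((0.00579)·(1.39)²·(0.00177)) = 0.00103
[Z]² = 0.617 ⇒ [Z] = 0.785 M

[Z] = 0.785 M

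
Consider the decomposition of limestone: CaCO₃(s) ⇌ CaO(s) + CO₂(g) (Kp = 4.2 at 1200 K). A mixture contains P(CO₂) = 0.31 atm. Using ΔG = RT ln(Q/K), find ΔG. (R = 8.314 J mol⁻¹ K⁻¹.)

ΔG = -26.0 kJ/mol

(CaCO₃, CaO are pure solids — omitted from Qp.)
Qp = P(CO₂) = 0.310
ΔG = RT ln(Qp/Kp) = (8.314 J mol⁻¹ K⁻¹)(1200 K) × ln(0.310/4.2)
   = (9.977 kJ/mol)(-2.606) = -26.0 kJ/mol
ΔG < 0, so the forward reaction is spontaneous (proceeds forward).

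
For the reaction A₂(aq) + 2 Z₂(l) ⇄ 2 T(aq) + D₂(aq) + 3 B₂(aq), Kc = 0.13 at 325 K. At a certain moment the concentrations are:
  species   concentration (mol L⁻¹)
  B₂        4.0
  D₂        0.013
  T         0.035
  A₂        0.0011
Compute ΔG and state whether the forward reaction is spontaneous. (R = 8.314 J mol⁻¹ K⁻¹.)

(Z₂ is a pure liquid — omitted from Qc.)
Qc = [T]²·[D₂]·[B₂]³ / [A₂] = (0.035)²·(0.013)·(4.0)³ / (0.0011) = 0.927
ΔG = RT ln(Qc/Kc) = (8.314 J mol⁻¹ K⁻¹)(325 K) × ln(0.927/0.13)
   = (2.702 kJ/mol)(1.964) = 5.31 kJ/mol
ΔG > 0, so the forward reaction is non-spontaneous (proceeds in reverse).

ΔG = 5.31 kJ/mol; the forward reaction is non-spontaneous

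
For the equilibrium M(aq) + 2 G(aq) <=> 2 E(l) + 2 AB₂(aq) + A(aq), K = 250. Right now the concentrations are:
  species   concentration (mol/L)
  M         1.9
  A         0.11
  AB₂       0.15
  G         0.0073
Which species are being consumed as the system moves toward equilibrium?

(E is a pure liquid — omitted from Q.)
Q = [AB₂]²·[A] / ([M]·[G]²) = (0.15)²·(0.11) / ((1.9)·(0.0073)²) = 24
Q = 24 < K = 250: net forward reaction.

M, G (reactants)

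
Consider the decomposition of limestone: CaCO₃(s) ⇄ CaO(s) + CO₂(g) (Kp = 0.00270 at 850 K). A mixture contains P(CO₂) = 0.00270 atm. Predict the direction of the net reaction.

(CaCO₃, CaO are pure solids — omitted from Qp.)
Qp = P(CO₂) = 0.00270
Qp = 0.00270 = Kp, so the system is already at equilibrium.

no net change (already at equilibrium)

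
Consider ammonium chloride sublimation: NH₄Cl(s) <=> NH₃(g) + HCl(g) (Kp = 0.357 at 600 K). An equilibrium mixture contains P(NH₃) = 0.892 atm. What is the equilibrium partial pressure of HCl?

(NH₄Cl is a pure solid — omitted from Kp.)
At equilibrium, Kp = P(NH₃)·P(HCl) = 0.357.
(0.892)·(P(HCl)) = 0.357
P(HCl) = 0.400 atm

P(HCl) = 0.400 atm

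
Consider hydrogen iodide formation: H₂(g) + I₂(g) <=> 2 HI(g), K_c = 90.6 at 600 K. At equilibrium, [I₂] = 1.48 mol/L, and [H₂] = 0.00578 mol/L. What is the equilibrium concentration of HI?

[HI] = 0.880 mol/L

At equilibrium, K_c = [HI]² / ([H₂]·[I₂]) = 90.6.
([HI])² / ((0.00578)·(1.48)) = 90.6
[HI]² = 0.775 ⇒ [HI] = 0.880 mol/L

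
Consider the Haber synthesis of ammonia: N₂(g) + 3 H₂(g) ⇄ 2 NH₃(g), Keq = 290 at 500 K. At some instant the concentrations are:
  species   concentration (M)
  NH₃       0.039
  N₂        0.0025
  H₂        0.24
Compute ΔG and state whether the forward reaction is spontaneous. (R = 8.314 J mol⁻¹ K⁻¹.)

ΔG = -7.84 kJ/mol; the forward reaction is spontaneous

Q = [NH₃]² / ([N₂]·[H₂]³) = (0.039)² / ((0.0025)·(0.24)³) = 44.0
ΔG = RT ln(Q/Keq) = (8.314 J mol⁻¹ K⁻¹)(500 K) × ln(44.0/290)
   = (4.157 kJ/mol)(-1.886) = -7.84 kJ/mol
ΔG < 0, so the forward reaction is spontaneous (proceeds forward).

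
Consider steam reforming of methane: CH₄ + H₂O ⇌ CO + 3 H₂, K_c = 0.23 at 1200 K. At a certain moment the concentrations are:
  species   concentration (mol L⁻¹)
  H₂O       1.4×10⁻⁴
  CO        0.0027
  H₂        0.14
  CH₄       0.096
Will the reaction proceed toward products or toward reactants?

Q_c = [CO]·[H₂]³ / ([CH₄]·[H₂O]) = (0.0027)·(0.14)³ / ((0.096)·(1.4×10⁻⁴)) = 0.55
Q_c = 0.55 > K_c = 0.23, so the reverse reaction proceeds.

toward reactants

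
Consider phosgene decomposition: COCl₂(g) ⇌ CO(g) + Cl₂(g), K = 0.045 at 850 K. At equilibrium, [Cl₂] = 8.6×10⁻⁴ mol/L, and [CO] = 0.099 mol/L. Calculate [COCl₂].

At equilibrium, K = [CO]·[Cl₂] / [COCl₂] = 0.045.
(0.099)·(8.6×10⁻⁴) / ([COCl₂]) = 0.045
[COCl₂] = 0.00189 = 0.0019 mol/L

[COCl₂] = 0.0019 mol/L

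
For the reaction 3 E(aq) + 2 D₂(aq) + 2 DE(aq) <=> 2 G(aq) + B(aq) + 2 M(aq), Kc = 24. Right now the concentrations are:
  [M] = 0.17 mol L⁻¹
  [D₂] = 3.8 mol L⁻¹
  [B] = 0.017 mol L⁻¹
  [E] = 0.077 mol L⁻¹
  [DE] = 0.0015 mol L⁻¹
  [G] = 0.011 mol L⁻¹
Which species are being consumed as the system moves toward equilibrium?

E, D₂, DE (reactants)

Qc = [G]²·[B]·[M]² / ([E]³·[D₂]²·[DE]²) = (0.011)²·(0.017)·(0.17)² / ((0.077)³·(3.8)²·(0.0015)²) = 4.0
Qc = 4.0 < Kc = 24: net forward reaction.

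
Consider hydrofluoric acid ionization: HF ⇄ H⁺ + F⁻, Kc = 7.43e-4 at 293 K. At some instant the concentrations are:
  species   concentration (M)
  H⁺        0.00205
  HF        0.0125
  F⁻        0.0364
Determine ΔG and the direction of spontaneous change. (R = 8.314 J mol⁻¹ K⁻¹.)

Qc = [H⁺]·[F⁻] / [HF] = (0.00205)·(0.0364) / (0.0125) = 0.00597
ΔG = RT ln(Qc/Kc) = (8.314 J mol⁻¹ K⁻¹)(293 K) × ln(0.00597/7.43e-4)
   = (2.436 kJ/mol)(2.084) = 5.08 kJ/mol
ΔG > 0, so the forward reaction is non-spontaneous (proceeds in reverse).

ΔG = 5.08 kJ/mol; the forward reaction is non-spontaneous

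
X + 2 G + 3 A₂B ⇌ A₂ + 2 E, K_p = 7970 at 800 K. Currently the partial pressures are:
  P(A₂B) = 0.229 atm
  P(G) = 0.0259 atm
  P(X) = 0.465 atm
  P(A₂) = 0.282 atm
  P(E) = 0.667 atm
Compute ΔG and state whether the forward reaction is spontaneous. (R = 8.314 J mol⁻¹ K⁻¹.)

Q_p = P(A₂)·P(E)² / (P(X)·P(G)²·P(A₂B)³) = (0.282)·(0.667)² / ((0.465)·(0.0259)²·(0.229)³) = 33500
ΔG = RT ln(Q_p/K_p) = (8.314 J mol⁻¹ K⁻¹)(800 K) × ln(33500/7970)
   = (6.651 kJ/mol)(1.436) = 9.55 kJ/mol
ΔG > 0, so the forward reaction is non-spontaneous (proceeds in reverse).

ΔG = 9.55 kJ/mol; the forward reaction is non-spontaneous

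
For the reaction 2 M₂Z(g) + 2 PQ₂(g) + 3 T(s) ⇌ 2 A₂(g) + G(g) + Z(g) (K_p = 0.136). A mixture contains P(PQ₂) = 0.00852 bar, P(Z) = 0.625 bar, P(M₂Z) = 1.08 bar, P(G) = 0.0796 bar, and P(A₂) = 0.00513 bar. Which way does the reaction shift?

(T is a pure solid — omitted from Q_p.)
Q_p = P(A₂)²·P(G)·P(Z) / (P(M₂Z)²·P(PQ₂)²) = (0.00513)²·(0.0796)·(0.625) / ((1.08)²·(0.00852)²) = 0.0155
Q_p = 0.0155 < K_p = 0.136, so the forward reaction proceeds.

toward products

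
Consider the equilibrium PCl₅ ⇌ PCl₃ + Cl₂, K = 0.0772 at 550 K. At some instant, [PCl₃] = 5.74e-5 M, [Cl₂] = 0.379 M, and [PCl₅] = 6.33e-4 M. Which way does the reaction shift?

in the forward direction

Q = [PCl₃]·[Cl₂] / [PCl₅] = (5.74e-5)·(0.379) / (6.33e-4) = 0.0344
Q = 0.0344 < K = 0.0772, so the forward reaction proceeds.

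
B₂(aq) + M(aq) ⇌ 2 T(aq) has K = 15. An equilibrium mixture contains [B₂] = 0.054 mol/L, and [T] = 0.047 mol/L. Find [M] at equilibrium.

[M] = 0.0027 mol/L

At equilibrium, K = [T]² / ([B₂]·[M]) = 15.
(0.047)² / ((0.054)·([M])) = 15
[M] = 0.00273 = 0.0027 mol/L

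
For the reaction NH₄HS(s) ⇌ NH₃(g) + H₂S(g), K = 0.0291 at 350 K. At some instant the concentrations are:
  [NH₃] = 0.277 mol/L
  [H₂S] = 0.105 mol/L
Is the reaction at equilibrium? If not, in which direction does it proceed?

(NH₄HS is a pure solid — omitted from Q.)
Q = [NH₃]·[H₂S] = (0.277)·(0.105) = 0.0291
Q = 0.0291 = K, so the system is already at equilibrium.

at equilibrium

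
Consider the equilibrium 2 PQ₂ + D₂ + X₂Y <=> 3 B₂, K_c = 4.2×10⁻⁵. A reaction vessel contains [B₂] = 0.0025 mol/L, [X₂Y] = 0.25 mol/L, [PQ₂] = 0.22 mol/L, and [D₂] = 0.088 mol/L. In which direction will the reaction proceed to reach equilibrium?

Q_c = [B₂]³ / ([PQ₂]²·[D₂]·[X₂Y]) = (0.0025)³ / ((0.22)²·(0.088)·(0.25)) = 1.5×10⁻⁵
Q_c = 1.5×10⁻⁵ < K_c = 4.2×10⁻⁵, so the forward reaction proceeds.

toward products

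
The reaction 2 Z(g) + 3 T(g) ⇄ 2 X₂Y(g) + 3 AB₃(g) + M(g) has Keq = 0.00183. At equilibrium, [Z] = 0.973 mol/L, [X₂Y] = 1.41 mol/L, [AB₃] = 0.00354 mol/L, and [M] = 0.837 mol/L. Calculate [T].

At equilibrium, Keq = [X₂Y]²·[AB₃]³·[M] / ([Z]²·[T]³) = 0.00183.
(1.41)²·(0.00354)³·(0.837) / ((0.973)²·([T])³) = 0.00183
[T]³ = 4.26×10⁻⁵ ⇒ [T] = 0.0349 mol/L

[T] = 0.0349 mol/L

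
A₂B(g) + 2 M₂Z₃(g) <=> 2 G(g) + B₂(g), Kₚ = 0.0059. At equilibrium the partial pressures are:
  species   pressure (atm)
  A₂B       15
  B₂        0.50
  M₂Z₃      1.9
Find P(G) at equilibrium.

At equilibrium, Kₚ = P(G)²·P(B₂) / (P(A₂B)·P(M₂Z₃)²) = 0.0059.
(P(G))²·(0.50) / ((15)·(1.9)²) = 0.0059
P(G)² = 0.639 ⇒ P(G) = 0.80 atm

P(G) = 0.80 atm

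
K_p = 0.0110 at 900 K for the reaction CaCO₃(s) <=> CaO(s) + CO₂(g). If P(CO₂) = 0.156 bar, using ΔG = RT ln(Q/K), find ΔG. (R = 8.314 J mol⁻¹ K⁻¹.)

(CaCO₃, CaO are pure solids — omitted from Q_p.)
Q_p = P(CO₂) = 0.156
ΔG = RT ln(Q_p/K_p) = (8.314 J mol⁻¹ K⁻¹)(900 K) × ln(0.156/0.0110)
   = (7.483 kJ/mol)(2.652) = 19.8 kJ/mol
ΔG > 0, so the forward reaction is non-spontaneous (proceeds in reverse).

ΔG = 19.8 kJ/mol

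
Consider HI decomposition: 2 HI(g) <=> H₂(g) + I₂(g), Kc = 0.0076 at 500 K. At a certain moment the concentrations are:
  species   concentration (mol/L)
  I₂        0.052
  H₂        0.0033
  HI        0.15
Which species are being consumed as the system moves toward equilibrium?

none (at equilibrium)

Qc = [H₂]·[I₂] / [HI]² = (0.0033)·(0.052) / (0.15)² = 0.0076
Qc = 0.0076 = Kc; the system is at equilibrium.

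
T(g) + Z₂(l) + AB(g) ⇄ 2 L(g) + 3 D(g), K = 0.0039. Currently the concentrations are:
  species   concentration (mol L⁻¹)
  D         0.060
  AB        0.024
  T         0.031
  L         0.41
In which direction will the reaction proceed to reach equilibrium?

reverse (toward reactants)

(Z₂ is a pure liquid — omitted from Q.)
Q = [L]²·[D]³ / ([T]·[AB]) = (0.41)²·(0.060)³ / ((0.031)·(0.024)) = 0.049
Q = 0.049 > K = 0.0039, so the reverse reaction proceeds.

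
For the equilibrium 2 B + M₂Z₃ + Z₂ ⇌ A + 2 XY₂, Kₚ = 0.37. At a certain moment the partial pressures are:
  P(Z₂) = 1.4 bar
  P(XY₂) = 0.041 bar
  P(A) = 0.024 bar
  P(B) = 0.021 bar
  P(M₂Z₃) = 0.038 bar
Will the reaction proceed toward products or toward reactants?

Qₚ = P(A)·P(XY₂)² / (P(B)²·P(M₂Z₃)·P(Z₂)) = (0.024)·(0.041)² / ((0.021)²·(0.038)·(1.4)) = 1.7
Qₚ = 1.7 > Kₚ = 0.37, so the reverse reaction proceeds.

toward reactants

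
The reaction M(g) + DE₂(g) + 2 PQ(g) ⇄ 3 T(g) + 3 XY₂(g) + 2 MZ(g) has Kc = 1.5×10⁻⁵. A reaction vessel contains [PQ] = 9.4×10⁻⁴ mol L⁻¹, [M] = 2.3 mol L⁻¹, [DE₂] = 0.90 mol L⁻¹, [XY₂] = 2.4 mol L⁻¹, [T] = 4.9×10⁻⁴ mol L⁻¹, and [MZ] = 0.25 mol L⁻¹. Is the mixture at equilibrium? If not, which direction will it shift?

Qc = [T]³·[XY₂]³·[MZ]² / ([M]·[DE₂]·[PQ]²) = (4.9×10⁻⁴)³·(2.4)³·(0.25)² / ((2.3)·(0.90)·(9.4×10⁻⁴)²) = 5.6×10⁻⁵
Qc = 5.6×10⁻⁵ > Kc = 1.5×10⁻⁵: net reverse reaction.

no; Q > K, reaction proceeds in reverse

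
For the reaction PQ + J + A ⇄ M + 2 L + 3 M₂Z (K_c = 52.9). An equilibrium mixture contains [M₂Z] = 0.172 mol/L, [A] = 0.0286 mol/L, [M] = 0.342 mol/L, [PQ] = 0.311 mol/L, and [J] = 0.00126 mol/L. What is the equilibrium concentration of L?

At equilibrium, K_c = [M]·[L]²·[M₂Z]³ / ([PQ]·[J]·[A]) = 52.9.
(0.342)·([L])²·(0.172)³ / ((0.311)·(0.00126)·(0.0286)) = 52.9
[L]² = 0.341 ⇒ [L] = 0.584 mol/L

[L] = 0.584 mol/L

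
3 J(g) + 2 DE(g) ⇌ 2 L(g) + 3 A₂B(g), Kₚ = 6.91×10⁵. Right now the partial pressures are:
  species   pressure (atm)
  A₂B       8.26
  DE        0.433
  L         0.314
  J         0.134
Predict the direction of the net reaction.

Qₚ = P(L)²·P(A₂B)³ / (P(J)³·P(DE)²) = (0.314)²·(8.26)³ / ((0.134)³·(0.433)²) = 1.23×10⁵
Qₚ = 1.23×10⁵ < Kₚ = 6.91×10⁵, so the forward reaction proceeds.

in the forward direction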